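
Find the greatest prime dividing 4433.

4433 = 11 · 403
403 = 13 · 31
31 is prime.
So 4433 = 11 · 13 · 31; the largest prime factor is 31.

31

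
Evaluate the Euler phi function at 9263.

Factor: 9263 = 59 · 157.
φ(9263) = (59−1) · (157−1) = 58 · 156 = 9048.

9048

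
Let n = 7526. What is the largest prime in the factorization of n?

7526 = 2 · 3763
3763 = 53 · 71
71 is prime.
So 7526 = 2 · 53 · 71; the largest prime factor is 71.

71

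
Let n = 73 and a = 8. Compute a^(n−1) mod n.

1

8^1 ≡ 8 (mod 73)
8^2 ≡ 8^2 = 64 ≡ 64 (mod 73)
8^4 ≡ 64^2 = 4096 ≡ 8 (mod 73)
8^8 ≡ 8^2 = 64 ≡ 64 (mod 73)
8^16 ≡ 64^2 = 4096 ≡ 8 (mod 73)
8^32 ≡ 8^2 = 64 ≡ 64 (mod 73)
8^64 ≡ 64^2 = 4096 ≡ 8 (mod 73)
72 = 64 + 8 in binary powers of 2.
So 8^72 ≡ 8 · 64 ≡ 1 (mod 73).
Since the result is 1, base 8 gives no evidence that 73 is composite.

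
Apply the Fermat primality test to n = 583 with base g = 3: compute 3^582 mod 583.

3^1 ≡ 3 (mod 583)
3^2 ≡ 3^2 = 9 ≡ 9 (mod 583)
3^4 ≡ 9^2 = 81 ≡ 81 (mod 583)
3^8 ≡ 81^2 = 6561 ≡ 148 (mod 583)
3^16 ≡ 148^2 = 21904 ≡ 333 (mod 583)
3^32 ≡ 333^2 = 110889 ≡ 119 (mod 583)
3^64 ≡ 119^2 = 14161 ≡ 169 (mod 583)
3^128 ≡ 169^2 = 28561 ≡ 577 (mod 583)
3^256 ≡ 577^2 = 332929 ≡ 36 (mod 583)
3^512 ≡ 36^2 = 1296 ≡ 130 (mod 583)
582 = 512 + 64 + 4 + 2 in binary powers of 2.
So 3^582 ≡ 130 · 169 · 81 · 9 ≡ 537 (mod 583).
Since 537 ≠ 1, base 3 is a Fermat witness: 583 is composite.

537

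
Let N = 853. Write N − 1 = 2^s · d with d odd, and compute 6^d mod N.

853 − 1 = 852 = 2^2 · 213, so d = 213.
6^1 ≡ 6 (mod 853)
6^2 ≡ 6^2 = 36 ≡ 36 (mod 853)
6^4 ≡ 36^2 = 1296 ≡ 443 (mod 853)
6^8 ≡ 443^2 = 196249 ≡ 59 (mod 853)
6^16 ≡ 59^2 = 3481 ≡ 69 (mod 853)
6^32 ≡ 69^2 = 4761 ≡ 496 (mod 853)
6^64 ≡ 496^2 = 246016 ≡ 352 (mod 853)
6^128 ≡ 352^2 = 123904 ≡ 219 (mod 853)
213 = 128 + 64 + 16 + 4 + 1 in binary powers of 2.
So 6^213 ≡ 219 · 352 · 69 · 443 · 6 ≡ 520 (mod 853).
Squaring chain: 520 → 852; reaches −1, so base 6 does not prove 853 composite.

520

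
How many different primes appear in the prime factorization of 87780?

87780 = 2^2 · 21945
21945 = 3 · 7315
7315 = 5 · 1463
1463 = 7 · 209
209 = 11 · 19
87780 = 2^2 · 3 · 5 · 7 · 11 · 19, which has 6 distinct prime factors.

6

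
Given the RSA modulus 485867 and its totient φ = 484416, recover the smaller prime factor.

523

φ(n) = (p−1)(q−1) = n − (p+q) + 1, so p + q = 485867 − 484416 + 1 = 1452.
p and q are the roots of t² − 1452t + 485867 = 0.
Discriminant: 1452² − 4·485867 = 2108304 − 1943468 = 164836; √164836 = 406.
q = (1452 − 406)/2 = 523, p = (1452 + 406)/2 = 929.
Check: 523 · 929 = 485867.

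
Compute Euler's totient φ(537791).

516672

Factor: 537791 = 53 · 73 · 139.
φ(537791) = (53−1) · (73−1) · (139−1) = 52 · 72 · 138 = 516672.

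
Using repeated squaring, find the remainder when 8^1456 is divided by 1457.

1093

8^1 ≡ 8 (mod 1457)
8^2 ≡ 8^2 = 64 ≡ 64 (mod 1457)
8^4 ≡ 64^2 = 4096 ≡ 1182 (mod 1457)
8^8 ≡ 1182^2 = 1397124 ≡ 1318 (mod 1457)
8^16 ≡ 1318^2 = 1737124 ≡ 380 (mod 1457)
8^32 ≡ 380^2 = 144400 ≡ 157 (mod 1457)
8^64 ≡ 157^2 = 24649 ≡ 1337 (mod 1457)
8^128 ≡ 1337^2 = 1787569 ≡ 1287 (mod 1457)
8^256 ≡ 1287^2 = 1656369 ≡ 1217 (mod 1457)
8^512 ≡ 1217^2 = 1481089 ≡ 777 (mod 1457)
8^1024 ≡ 777^2 = 603729 ≡ 531 (mod 1457)
1456 = 1024 + 256 + 128 + 32 + 16 in binary powers of 2.
So 8^1456 ≡ 531 · 1217 · 1287 · 157 · 380 ≡ 1093 (mod 1457).
Since 1093 ≠ 1, base 8 is a Fermat witness: 1457 is composite.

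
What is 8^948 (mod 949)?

8^1 ≡ 8 (mod 949)
8^2 ≡ 8^2 = 64 ≡ 64 (mod 949)
8^4 ≡ 64^2 = 4096 ≡ 300 (mod 949)
8^8 ≡ 300^2 = 90000 ≡ 794 (mod 949)
8^16 ≡ 794^2 = 630436 ≡ 300 (mod 949)
8^32 ≡ 300^2 = 90000 ≡ 794 (mod 949)
8^64 ≡ 794^2 = 630436 ≡ 300 (mod 949)
8^128 ≡ 300^2 = 90000 ≡ 794 (mod 949)
8^256 ≡ 794^2 = 630436 ≡ 300 (mod 949)
8^512 ≡ 300^2 = 90000 ≡ 794 (mod 949)
948 = 512 + 256 + 128 + 32 + 16 + 4 in binary powers of 2.
So 8^948 ≡ 794 · 300 · 794 · 794 · 300 · 300 ≡ 1 (mod 949).
Since the result is 1, base 8 gives no evidence that 949 is composite.

1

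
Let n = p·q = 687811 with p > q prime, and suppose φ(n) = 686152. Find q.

φ(n) = (p−1)(q−1) = n − (p+q) + 1, so p + q = 687811 − 686152 + 1 = 1660.
p and q are the roots of t² − 1660t + 687811 = 0.
Discriminant: 1660² − 4·687811 = 2755600 − 2751244 = 4356; √4356 = 66.
q = (1660 − 66)/2 = 797, p = (1660 + 66)/2 = 863.
Check: 797 · 863 = 687811.

797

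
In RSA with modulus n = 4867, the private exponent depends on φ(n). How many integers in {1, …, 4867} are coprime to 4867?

4680

Factor: 4867 = 31 · 157.
φ(4867) = (31−1) · (157−1) = 30 · 156 = 4680.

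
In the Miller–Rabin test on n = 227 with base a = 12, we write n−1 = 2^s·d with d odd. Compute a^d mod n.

1

227 − 1 = 226 = 2^1 · 113, so d = 113.
12^1 ≡ 12 (mod 227)
12^2 ≡ 12^2 = 144 ≡ 144 (mod 227)
12^4 ≡ 144^2 = 20736 ≡ 79 (mod 227)
12^8 ≡ 79^2 = 6241 ≡ 112 (mod 227)
12^16 ≡ 112^2 = 12544 ≡ 59 (mod 227)
12^32 ≡ 59^2 = 3481 ≡ 76 (mod 227)
12^64 ≡ 76^2 = 5776 ≡ 101 (mod 227)
113 = 64 + 32 + 16 + 1 in binary powers of 2.
So 12^113 ≡ 101 · 76 · 59 · 12 ≡ 1 (mod 227).
Since 12^d ≡ 1 (mod 227), base 12 does not prove 227 composite.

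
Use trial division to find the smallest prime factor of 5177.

31

5177 is odd.
Digit sum 20, not divisible by 3.
Ends in 7: not divisible by 5.
7: 5177 = 7·739 + 4
11: 5177 = 11·470 + 7
13: 5177 = 13·398 + 3
17: 5177 = 17·304 + 9
19: 5177 = 19·272 + 9
23: 5177 = 23·225 + 2
29: 5177 = 29·178 + 15
31: 5177 = 31·167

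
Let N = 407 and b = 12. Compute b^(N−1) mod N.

12^1 ≡ 12 (mod 407)
12^2 ≡ 12^2 = 144 ≡ 144 (mod 407)
12^4 ≡ 144^2 = 20736 ≡ 386 (mod 407)
12^8 ≡ 386^2 = 148996 ≡ 34 (mod 407)
12^16 ≡ 34^2 = 1156 ≡ 342 (mod 407)
12^32 ≡ 342^2 = 116964 ≡ 155 (mod 407)
12^64 ≡ 155^2 = 24025 ≡ 12 (mod 407)
12^128 ≡ 12^2 = 144 ≡ 144 (mod 407)
12^256 ≡ 144^2 = 20736 ≡ 386 (mod 407)
406 = 256 + 128 + 16 + 4 + 2 in binary powers of 2.
So 12^406 ≡ 386 · 144 · 342 · 386 · 144 ≡ 12 (mod 407).
Since 12 ≠ 1, base 12 is a Fermat witness: 407 is composite.

12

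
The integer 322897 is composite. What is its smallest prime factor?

322897 is odd.
Digit sum 31, not divisible by 3.
Ends in 7: not divisible by 5.
7: 322897 = 7·46128 + 1
11: 322897 = 11·29354 + 3
13: 322897 = 13·24838 + 3
17: 322897 = 17·18993 + 16
19: 322897 = 19·16994 + 11
23: 322897 = 23·14039

23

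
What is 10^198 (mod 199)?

10^1 ≡ 10 (mod 199)
10^2 ≡ 10^2 = 100 ≡ 100 (mod 199)
10^4 ≡ 100^2 = 10000 ≡ 50 (mod 199)
10^8 ≡ 50^2 = 2500 ≡ 112 (mod 199)
10^16 ≡ 112^2 = 12544 ≡ 7 (mod 199)
10^32 ≡ 7^2 = 49 ≡ 49 (mod 199)
10^64 ≡ 49^2 = 2401 ≡ 13 (mod 199)
10^128 ≡ 13^2 = 169 ≡ 169 (mod 199)
198 = 128 + 64 + 4 + 2 in binary powers of 2.
So 10^198 ≡ 169 · 13 · 50 · 100 ≡ 1 (mod 199).
Since the result is 1, base 10 gives no evidence that 199 is composite.

1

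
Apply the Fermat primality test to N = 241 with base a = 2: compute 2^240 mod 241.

1

2^1 ≡ 2 (mod 241)
2^2 ≡ 2^2 = 4 ≡ 4 (mod 241)
2^4 ≡ 4^2 = 16 ≡ 16 (mod 241)
2^8 ≡ 16^2 = 256 ≡ 15 (mod 241)
2^16 ≡ 15^2 = 225 ≡ 225 (mod 241)
2^32 ≡ 225^2 = 50625 ≡ 15 (mod 241)
2^64 ≡ 15^2 = 225 ≡ 225 (mod 241)
2^128 ≡ 225^2 = 50625 ≡ 15 (mod 241)
240 = 128 + 64 + 32 + 16 in binary powers of 2.
So 2^240 ≡ 15 · 225 · 15 · 225 ≡ 1 (mod 241).
Since the result is 1, base 2 gives no evidence that 241 is composite.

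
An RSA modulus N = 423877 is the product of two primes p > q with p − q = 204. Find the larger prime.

761

Since p = q + 204, we have 423877 = q(q + 204), so q² + 204q − 423877 = 0.
Discriminant: 204² + 4·423877 = 41616 + 1695508 = 1737124; √1737124 = 1318.
q = (−204 + 1318)/2 = 557, and p = q + 204 = 761.
Check: 557 · 761 = 423877.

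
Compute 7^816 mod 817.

7^1 ≡ 7 (mod 817)
7^2 ≡ 7^2 = 49 ≡ 49 (mod 817)
7^4 ≡ 49^2 = 2401 ≡ 767 (mod 817)
7^8 ≡ 767^2 = 588289 ≡ 49 (mod 817)
7^16 ≡ 49^2 = 2401 ≡ 767 (mod 817)
7^32 ≡ 767^2 = 588289 ≡ 49 (mod 817)
7^64 ≡ 49^2 = 2401 ≡ 767 (mod 817)
7^128 ≡ 767^2 = 588289 ≡ 49 (mod 817)
7^256 ≡ 49^2 = 2401 ≡ 767 (mod 817)
7^512 ≡ 767^2 = 588289 ≡ 49 (mod 817)
816 = 512 + 256 + 32 + 16 in binary powers of 2.
So 7^816 ≡ 49 · 767 · 49 · 767 ≡ 1 (mod 817).
Since the result is 1, base 7 gives no evidence that 817 is composite.

1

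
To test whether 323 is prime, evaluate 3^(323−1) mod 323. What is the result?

3^1 ≡ 3 (mod 323)
3^2 ≡ 3^2 = 9 ≡ 9 (mod 323)
3^4 ≡ 9^2 = 81 ≡ 81 (mod 323)
3^8 ≡ 81^2 = 6561 ≡ 101 (mod 323)
3^16 ≡ 101^2 = 10201 ≡ 188 (mod 323)
3^32 ≡ 188^2 = 35344 ≡ 137 (mod 323)
3^64 ≡ 137^2 = 18769 ≡ 35 (mod 323)
3^128 ≡ 35^2 = 1225 ≡ 256 (mod 323)
3^256 ≡ 256^2 = 65536 ≡ 290 (mod 323)
322 = 256 + 64 + 2 in binary powers of 2.
So 3^322 ≡ 290 · 35 · 9 ≡ 264 (mod 323).
Since 264 ≠ 1, base 3 is a Fermat witness: 323 is composite.

264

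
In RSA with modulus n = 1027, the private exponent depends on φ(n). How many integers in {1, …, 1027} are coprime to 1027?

936

Factor: 1027 = 13 · 79.
φ(1027) = (13−1) · (79−1) = 12 · 78 = 936.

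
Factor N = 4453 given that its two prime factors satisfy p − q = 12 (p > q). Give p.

Since p = q + 12, we have 4453 = q(q + 12), so q² + 12q − 4453 = 0.
Discriminant: 12² + 4·4453 = 144 + 17812 = 17956; √17956 = 134.
q = (−12 + 134)/2 = 61, and p = q + 12 = 73.
Check: 61 · 73 = 4453.

73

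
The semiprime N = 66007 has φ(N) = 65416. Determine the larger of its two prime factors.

φ(n) = (p−1)(q−1) = n − (p+q) + 1, so p + q = 66007 − 65416 + 1 = 592.
p and q are the roots of t² − 592t + 66007 = 0.
Discriminant: 592² − 4·66007 = 350464 − 264028 = 86436; √86436 = 294.
q = (592 − 294)/2 = 149, p = (592 + 294)/2 = 443.
Check: 149 · 443 = 66007.

443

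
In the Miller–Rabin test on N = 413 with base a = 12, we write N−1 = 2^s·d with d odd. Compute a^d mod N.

413 − 1 = 412 = 2^2 · 103, so d = 103.
12^1 ≡ 12 (mod 413)
12^2 ≡ 12^2 = 144 ≡ 144 (mod 413)
12^4 ≡ 144^2 = 20736 ≡ 86 (mod 413)
12^8 ≡ 86^2 = 7396 ≡ 375 (mod 413)
12^16 ≡ 375^2 = 140625 ≡ 205 (mod 413)
12^32 ≡ 205^2 = 42025 ≡ 312 (mod 413)
12^64 ≡ 312^2 = 97344 ≡ 289 (mod 413)
103 = 64 + 32 + 4 + 2 + 1 in binary powers of 2.
So 12^103 ≡ 289 · 312 · 86 · 144 · 12 ≡ 264 (mod 413).
Squaring chain: 264 → 312; never reaches −1, so base 12 is a Miller–Rabin witness that 413 is composite.

264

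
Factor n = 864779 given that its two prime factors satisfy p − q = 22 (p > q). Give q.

Since p = q + 22, we have 864779 = q(q + 22), so q² + 22q − 864779 = 0.
Discriminant: 22² + 4·864779 = 484 + 3459116 = 3459600; √3459600 = 1860.
q = (−22 + 1860)/2 = 919, and p = q + 22 = 941.
Check: 919 · 941 = 864779.

919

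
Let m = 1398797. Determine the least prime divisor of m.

1398797 is odd.
Digit sum 44, not divisible by 3.
Ends in 7: not divisible by 5.
7: 1398797 = 7·199828 + 1
11: 1398797 = 11·127163 + 4
13: 1398797 = 13·107599 + 10
17: 1398797 = 17·82282 + 3
19: 1398797 = 19·73620 + 17
23: 1398797 = 23·60817 + 6
29: 1398797 = 29·48234 + 11
31: 1398797 = 31·45122 + 15
37: 1398797 = 37·37805 + 12
41: 1398797 = 41·34117

41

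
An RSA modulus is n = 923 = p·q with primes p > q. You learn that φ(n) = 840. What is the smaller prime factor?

13

φ(n) = (p−1)(q−1) = n − (p+q) + 1, so p + q = 923 − 840 + 1 = 84.
p and q are the roots of t² − 84t + 923 = 0.
Discriminant: 84² − 4·923 = 7056 − 3692 = 3364; √3364 = 58.
q = (84 − 58)/2 = 13, p = (84 + 58)/2 = 71.
Check: 13 · 71 = 923.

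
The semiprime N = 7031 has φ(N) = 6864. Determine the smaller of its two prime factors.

79

φ(n) = (p−1)(q−1) = n − (p+q) + 1, so p + q = 7031 − 6864 + 1 = 168.
p and q are the roots of t² − 168t + 7031 = 0.
Discriminant: 168² − 4·7031 = 28224 − 28124 = 100; √100 = 10.
q = (168 − 10)/2 = 79, p = (168 + 10)/2 = 89.
Check: 79 · 89 = 7031.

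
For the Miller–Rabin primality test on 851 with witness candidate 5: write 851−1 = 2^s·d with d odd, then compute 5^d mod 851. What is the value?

851 − 1 = 850 = 2^1 · 425, so d = 425.
5^1 ≡ 5 (mod 851)
5^2 ≡ 5^2 = 25 ≡ 25 (mod 851)
5^4 ≡ 25^2 = 625 ≡ 625 (mod 851)
5^8 ≡ 625^2 = 390625 ≡ 16 (mod 851)
5^16 ≡ 16^2 = 256 ≡ 256 (mod 851)
5^32 ≡ 256^2 = 65536 ≡ 9 (mod 851)
5^64 ≡ 9^2 = 81 ≡ 81 (mod 851)
5^128 ≡ 81^2 = 6561 ≡ 604 (mod 851)
5^256 ≡ 604^2 = 364816 ≡ 588 (mod 851)
425 = 256 + 128 + 32 + 8 + 1 in binary powers of 2.
So 5^425 ≡ 588 · 604 · 9 · 16 · 5 ≡ 109 (mod 851).
Squaring chain: 109; never reaches −1, so base 5 is a Miller–Rabin witness that 851 is composite.

109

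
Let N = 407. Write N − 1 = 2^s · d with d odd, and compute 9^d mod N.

256

407 − 1 = 406 = 2^1 · 203, so d = 203.
9^1 ≡ 9 (mod 407)
9^2 ≡ 9^2 = 81 ≡ 81 (mod 407)
9^4 ≡ 81^2 = 6561 ≡ 49 (mod 407)
9^8 ≡ 49^2 = 2401 ≡ 366 (mod 407)
9^16 ≡ 366^2 = 133956 ≡ 53 (mod 407)
9^32 ≡ 53^2 = 2809 ≡ 367 (mod 407)
9^64 ≡ 367^2 = 134689 ≡ 379 (mod 407)
9^128 ≡ 379^2 = 143641 ≡ 377 (mod 407)
203 = 128 + 64 + 8 + 2 + 1 in binary powers of 2.
So 9^203 ≡ 377 · 379 · 366 · 81 · 9 ≡ 256 (mod 407).
Squaring chain: 256; never reaches −1, so base 9 is a Miller–Rabin witness that 407 is composite.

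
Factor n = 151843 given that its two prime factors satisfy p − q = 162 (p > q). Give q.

317

Since p = q + 162, we have 151843 = q(q + 162), so q² + 162q − 151843 = 0.
Discriminant: 162² + 4·151843 = 26244 + 607372 = 633616; √633616 = 796.
q = (−162 + 796)/2 = 317, and p = q + 162 = 479.
Check: 317 · 479 = 151843.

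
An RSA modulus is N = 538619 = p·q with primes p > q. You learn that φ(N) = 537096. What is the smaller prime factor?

φ(n) = (p−1)(q−1) = n − (p+q) + 1, so p + q = 538619 − 537096 + 1 = 1524.
p and q are the roots of t² − 1524t + 538619 = 0.
Discriminant: 1524² − 4·538619 = 2322576 − 2154476 = 168100; √168100 = 410.
q = (1524 − 410)/2 = 557, p = (1524 + 410)/2 = 967.
Check: 557 · 967 = 538619.

557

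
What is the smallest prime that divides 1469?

1469 is odd.
Digit sum 20, not divisible by 3.
Ends in 9: not divisible by 5.
7: 1469 = 7·209 + 6
11: 1469 = 11·133 + 6
13: 1469 = 13·113

13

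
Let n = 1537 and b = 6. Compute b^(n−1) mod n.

6^1 ≡ 6 (mod 1537)
6^2 ≡ 6^2 = 36 ≡ 36 (mod 1537)
6^4 ≡ 36^2 = 1296 ≡ 1296 (mod 1537)
6^8 ≡ 1296^2 = 1679616 ≡ 1212 (mod 1537)
6^16 ≡ 1212^2 = 1468944 ≡ 1109 (mod 1537)
6^32 ≡ 1109^2 = 1229881 ≡ 281 (mod 1537)
6^64 ≡ 281^2 = 78961 ≡ 574 (mod 1537)
6^128 ≡ 574^2 = 329476 ≡ 558 (mod 1537)
6^256 ≡ 558^2 = 311364 ≡ 890 (mod 1537)
6^512 ≡ 890^2 = 792100 ≡ 545 (mod 1537)
6^1024 ≡ 545^2 = 297025 ≡ 384 (mod 1537)
1536 = 1024 + 512 in binary powers of 2.
So 6^1536 ≡ 384 · 545 ≡ 248 (mod 1537).
Since 248 ≠ 1, base 6 is a Fermat witness: 1537 is composite.

248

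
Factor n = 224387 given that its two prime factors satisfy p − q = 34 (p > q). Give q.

457

Since p = q + 34, we have 224387 = q(q + 34), so q² + 34q − 224387 = 0.
Discriminant: 34² + 4·224387 = 1156 + 897548 = 898704; √898704 = 948.
q = (−34 + 948)/2 = 457, and p = q + 34 = 491.
Check: 457 · 491 = 224387.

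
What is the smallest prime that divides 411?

411 is odd.
Digit sum 6, divisible by 3.

3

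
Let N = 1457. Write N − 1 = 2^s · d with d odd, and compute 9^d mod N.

1457 − 1 = 1456 = 2^4 · 91, so d = 91.
9^1 ≡ 9 (mod 1457)
9^2 ≡ 9^2 = 81 ≡ 81 (mod 1457)
9^4 ≡ 81^2 = 6561 ≡ 733 (mod 1457)
9^8 ≡ 733^2 = 537289 ≡ 1113 (mod 1457)
9^16 ≡ 1113^2 = 1238769 ≡ 319 (mod 1457)
9^32 ≡ 319^2 = 101761 ≡ 1228 (mod 1457)
9^64 ≡ 1228^2 = 1507984 ≡ 1446 (mod 1457)
91 = 64 + 16 + 8 + 2 + 1 in binary powers of 2.
So 9^91 ≡ 1446 · 319 · 1113 · 81 · 9 ≡ 350 (mod 1457).
Squaring chain: 350 → 112 → 888 → 307; never reaches −1, so base 9 is a Miller–Rabin witness that 1457 is composite.

350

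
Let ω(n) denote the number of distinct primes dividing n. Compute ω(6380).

6380 = 2^2 · 1595
1595 = 5 · 319
319 = 11 · 29
6380 = 2^2 · 5 · 11 · 29, which has 4 distinct prime factors.

4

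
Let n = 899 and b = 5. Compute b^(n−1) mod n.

5^1 ≡ 5 (mod 899)
5^2 ≡ 5^2 = 25 ≡ 25 (mod 899)
5^4 ≡ 25^2 = 625 ≡ 625 (mod 899)
5^8 ≡ 625^2 = 390625 ≡ 459 (mod 899)
5^16 ≡ 459^2 = 210681 ≡ 315 (mod 899)
5^32 ≡ 315^2 = 99225 ≡ 335 (mod 899)
5^64 ≡ 335^2 = 112225 ≡ 749 (mod 899)
5^128 ≡ 749^2 = 561001 ≡ 25 (mod 899)
5^256 ≡ 25^2 = 625 ≡ 625 (mod 899)
5^512 ≡ 625^2 = 390625 ≡ 459 (mod 899)
898 = 512 + 256 + 128 + 2 in binary powers of 2.
So 5^898 ≡ 459 · 625 · 25 · 25 ≡ 315 (mod 899).
Since 315 ≠ 1, base 5 is a Fermat witness: 899 is composite.

315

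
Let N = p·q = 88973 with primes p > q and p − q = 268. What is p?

461

Since p = q + 268, we have 88973 = q(q + 268), so q² + 268q − 88973 = 0.
Discriminant: 268² + 4·88973 = 71824 + 355892 = 427716; √427716 = 654.
q = (−268 + 654)/2 = 193, and p = q + 268 = 461.
Check: 193 · 461 = 88973.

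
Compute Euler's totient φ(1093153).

1046640

Factor: 1093153 = 31 · 179 · 197.
φ(1093153) = (31−1) · (179−1) · (197−1) = 30 · 178 · 196 = 1046640.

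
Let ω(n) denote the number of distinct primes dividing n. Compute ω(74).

2

74 = 2 · 37
74 = 2 · 37, which has 2 distinct prime factors.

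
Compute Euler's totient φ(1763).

Factor: 1763 = 41 · 43.
φ(1763) = (41−1) · (43−1) = 40 · 42 = 1680.

1680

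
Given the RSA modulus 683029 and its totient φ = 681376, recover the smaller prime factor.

φ(n) = (p−1)(q−1) = n − (p+q) + 1, so p + q = 683029 − 681376 + 1 = 1654.
p and q are the roots of t² − 1654t + 683029 = 0.
Discriminant: 1654² − 4·683029 = 2735716 − 2732116 = 3600; √3600 = 60.
q = (1654 − 60)/2 = 797, p = (1654 + 60)/2 = 857.
Check: 797 · 857 = 683029.

797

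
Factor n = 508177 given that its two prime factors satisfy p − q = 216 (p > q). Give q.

613

Since p = q + 216, we have 508177 = q(q + 216), so q² + 216q − 508177 = 0.
Discriminant: 216² + 4·508177 = 46656 + 2032708 = 2079364; √2079364 = 1442.
q = (−216 + 1442)/2 = 613, and p = q + 216 = 829.
Check: 613 · 829 = 508177.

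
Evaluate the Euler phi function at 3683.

3528

Factor: 3683 = 29 · 127.
φ(3683) = (29−1) · (127−1) = 28 · 126 = 3528.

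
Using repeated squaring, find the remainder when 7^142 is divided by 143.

82

7^1 ≡ 7 (mod 143)
7^2 ≡ 7^2 = 49 ≡ 49 (mod 143)
7^4 ≡ 49^2 = 2401 ≡ 113 (mod 143)
7^8 ≡ 113^2 = 12769 ≡ 42 (mod 143)
7^16 ≡ 42^2 = 1764 ≡ 48 (mod 143)
7^32 ≡ 48^2 = 2304 ≡ 16 (mod 143)
7^64 ≡ 16^2 = 256 ≡ 113 (mod 143)
7^128 ≡ 113^2 = 12769 ≡ 42 (mod 143)
142 = 128 + 8 + 4 + 2 in binary powers of 2.
So 7^142 ≡ 42 · 42 · 113 · 49 ≡ 82 (mod 143).
Since 82 ≠ 1, base 7 is a Fermat witness: 143 is composite.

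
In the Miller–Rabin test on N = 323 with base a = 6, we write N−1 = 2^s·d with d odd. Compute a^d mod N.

323 − 1 = 322 = 2^1 · 161, so d = 161.
6^1 ≡ 6 (mod 323)
6^2 ≡ 6^2 = 36 ≡ 36 (mod 323)
6^4 ≡ 36^2 = 1296 ≡ 4 (mod 323)
6^8 ≡ 4^2 = 16 ≡ 16 (mod 323)
6^16 ≡ 16^2 = 256 ≡ 256 (mod 323)
6^32 ≡ 256^2 = 65536 ≡ 290 (mod 323)
6^64 ≡ 290^2 = 84100 ≡ 120 (mod 323)
6^128 ≡ 120^2 = 14400 ≡ 188 (mod 323)
161 = 128 + 32 + 1 in binary powers of 2.
So 6^161 ≡ 188 · 290 · 6 ≡ 244 (mod 323).
Squaring chain: 244; never reaches −1, so base 6 is a Miller–Rabin witness that 323 is composite.

244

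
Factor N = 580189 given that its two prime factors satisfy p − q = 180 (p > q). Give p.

Since p = q + 180, we have 580189 = q(q + 180), so q² + 180q − 580189 = 0.
Discriminant: 180² + 4·580189 = 32400 + 2320756 = 2353156; √2353156 = 1534.
q = (−180 + 1534)/2 = 677, and p = q + 180 = 857.
Check: 677 · 857 = 580189.

857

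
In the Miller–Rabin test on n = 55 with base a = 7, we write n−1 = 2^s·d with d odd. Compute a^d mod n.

55 − 1 = 54 = 2^1 · 27, so d = 27.
7^1 ≡ 7 (mod 55)
7^2 ≡ 7^2 = 49 ≡ 49 (mod 55)
7^4 ≡ 49^2 = 2401 ≡ 36 (mod 55)
7^8 ≡ 36^2 = 1296 ≡ 31 (mod 55)
7^16 ≡ 31^2 = 961 ≡ 26 (mod 55)
27 = 16 + 8 + 2 + 1 in binary powers of 2.
So 7^27 ≡ 26 · 31 · 49 · 7 ≡ 28 (mod 55).
Squaring chain: 28; never reaches −1, so base 7 is a Miller–Rabin witness that 55 is composite.

28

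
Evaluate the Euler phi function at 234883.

Factor: 234883 = 11 · 131 · 163.
φ(234883) = (11−1) · (131−1) · (163−1) = 10 · 130 · 162 = 210600.

210600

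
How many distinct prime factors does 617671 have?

3

617671 = 19^2 · 1711
1711 = 29 · 59
617671 = 19^2 · 29 · 59, which has 3 distinct prime factors.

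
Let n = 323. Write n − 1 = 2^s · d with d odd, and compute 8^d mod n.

297

323 − 1 = 322 = 2^1 · 161, so d = 161.
8^1 ≡ 8 (mod 323)
8^2 ≡ 8^2 = 64 ≡ 64 (mod 323)
8^4 ≡ 64^2 = 4096 ≡ 220 (mod 323)
8^8 ≡ 220^2 = 48400 ≡ 273 (mod 323)
8^16 ≡ 273^2 = 74529 ≡ 239 (mod 323)
8^32 ≡ 239^2 = 57121 ≡ 273 (mod 323)
8^64 ≡ 273^2 = 74529 ≡ 239 (mod 323)
8^128 ≡ 239^2 = 57121 ≡ 273 (mod 323)
161 = 128 + 32 + 1 in binary powers of 2.
So 8^161 ≡ 273 · 273 · 8 ≡ 297 (mod 323).
Squaring chain: 297; never reaches −1, so base 8 is a Miller–Rabin witness that 323 is composite.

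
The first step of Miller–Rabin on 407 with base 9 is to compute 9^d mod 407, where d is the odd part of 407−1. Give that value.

256

407 − 1 = 406 = 2^1 · 203, so d = 203.
9^1 ≡ 9 (mod 407)
9^2 ≡ 9^2 = 81 ≡ 81 (mod 407)
9^4 ≡ 81^2 = 6561 ≡ 49 (mod 407)
9^8 ≡ 49^2 = 2401 ≡ 366 (mod 407)
9^16 ≡ 366^2 = 133956 ≡ 53 (mod 407)
9^32 ≡ 53^2 = 2809 ≡ 367 (mod 407)
9^64 ≡ 367^2 = 134689 ≡ 379 (mod 407)
9^128 ≡ 379^2 = 143641 ≡ 377 (mod 407)
203 = 128 + 64 + 8 + 2 + 1 in binary powers of 2.
So 9^203 ≡ 377 · 379 · 366 · 81 · 9 ≡ 256 (mod 407).
Squaring chain: 256; never reaches −1, so base 9 is a Miller–Rabin witness that 407 is composite.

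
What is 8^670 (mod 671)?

243

8^1 ≡ 8 (mod 671)
8^2 ≡ 8^2 = 64 ≡ 64 (mod 671)
8^4 ≡ 64^2 = 4096 ≡ 70 (mod 671)
8^8 ≡ 70^2 = 4900 ≡ 203 (mod 671)
8^16 ≡ 203^2 = 41209 ≡ 278 (mod 671)
8^32 ≡ 278^2 = 77284 ≡ 119 (mod 671)
8^64 ≡ 119^2 = 14161 ≡ 70 (mod 671)
8^128 ≡ 70^2 = 4900 ≡ 203 (mod 671)
8^256 ≡ 203^2 = 41209 ≡ 278 (mod 671)
8^512 ≡ 278^2 = 77284 ≡ 119 (mod 671)
670 = 512 + 128 + 16 + 8 + 4 + 2 in binary powers of 2.
So 8^670 ≡ 119 · 203 · 278 · 203 · 70 · 64 ≡ 243 (mod 671).
Since 243 ≠ 1, base 8 is a Fermat witness: 671 is composite.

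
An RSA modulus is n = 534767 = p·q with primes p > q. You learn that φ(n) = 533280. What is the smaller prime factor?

φ(n) = (p−1)(q−1) = n − (p+q) + 1, so p + q = 534767 − 533280 + 1 = 1488.
p and q are the roots of t² − 1488t + 534767 = 0.
Discriminant: 1488² − 4·534767 = 2214144 − 2139068 = 75076; √75076 = 274.
q = (1488 − 274)/2 = 607, p = (1488 + 274)/2 = 881.
Check: 607 · 881 = 534767.

607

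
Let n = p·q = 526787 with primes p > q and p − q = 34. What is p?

Since p = q + 34, we have 526787 = q(q + 34), so q² + 34q − 526787 = 0.
Discriminant: 34² + 4·526787 = 1156 + 2107148 = 2108304; √2108304 = 1452.
q = (−34 + 1452)/2 = 709, and p = q + 34 = 743.
Check: 709 · 743 = 526787.

743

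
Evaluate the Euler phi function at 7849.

7636

Factor: 7849 = 47 · 167.
φ(7849) = (47−1) · (167−1) = 46 · 166 = 7636.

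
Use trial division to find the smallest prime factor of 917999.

917999 is odd.
Digit sum 44, not divisible by 3.
Ends in 9: not divisible by 5.
7: 917999 = 7·131142 + 5
11: 917999 = 11·83454 + 5
13: 917999 = 13·70615 + 4
17: 917999 = 17·53999 + 16
19: 917999 = 19·48315 + 14
23: 917999 = 23·39913

23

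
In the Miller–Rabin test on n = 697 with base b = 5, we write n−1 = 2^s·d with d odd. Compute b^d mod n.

697 − 1 = 696 = 2^3 · 87, so d = 87.
5^1 ≡ 5 (mod 697)
5^2 ≡ 5^2 = 25 ≡ 25 (mod 697)
5^4 ≡ 25^2 = 625 ≡ 625 (mod 697)
5^8 ≡ 625^2 = 390625 ≡ 305 (mod 697)
5^16 ≡ 305^2 = 93025 ≡ 324 (mod 697)
5^32 ≡ 324^2 = 104976 ≡ 426 (mod 697)
5^64 ≡ 426^2 = 181476 ≡ 256 (mod 697)
87 = 64 + 16 + 4 + 2 + 1 in binary powers of 2.
So 5^87 ≡ 256 · 324 · 625 · 25 · 5 ≡ 61 (mod 697).
Squaring chain: 61 → 236 → 633; never reaches −1, so base 5 is a Miller–Rabin witness that 697 is composite.

61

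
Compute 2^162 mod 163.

1

2^1 ≡ 2 (mod 163)
2^2 ≡ 2^2 = 4 ≡ 4 (mod 163)
2^4 ≡ 4^2 = 16 ≡ 16 (mod 163)
2^8 ≡ 16^2 = 256 ≡ 93 (mod 163)
2^16 ≡ 93^2 = 8649 ≡ 10 (mod 163)
2^32 ≡ 10^2 = 100 ≡ 100 (mod 163)
2^64 ≡ 100^2 = 10000 ≡ 57 (mod 163)
2^128 ≡ 57^2 = 3249 ≡ 152 (mod 163)
162 = 128 + 32 + 2 in binary powers of 2.
So 2^162 ≡ 152 · 100 · 4 ≡ 1 (mod 163).
Since the result is 1, base 2 gives no evidence that 163 is composite.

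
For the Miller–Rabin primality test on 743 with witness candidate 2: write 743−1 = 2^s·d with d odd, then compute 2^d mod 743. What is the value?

1

743 − 1 = 742 = 2^1 · 371, so d = 371.
2^1 ≡ 2 (mod 743)
2^2 ≡ 2^2 = 4 ≡ 4 (mod 743)
2^4 ≡ 4^2 = 16 ≡ 16 (mod 743)
2^8 ≡ 16^2 = 256 ≡ 256 (mod 743)
2^16 ≡ 256^2 = 65536 ≡ 152 (mod 743)
2^32 ≡ 152^2 = 23104 ≡ 71 (mod 743)
2^64 ≡ 71^2 = 5041 ≡ 583 (mod 743)
2^128 ≡ 583^2 = 339889 ≡ 338 (mod 743)
2^256 ≡ 338^2 = 114244 ≡ 565 (mod 743)
371 = 256 + 64 + 32 + 16 + 2 + 1 in binary powers of 2.
So 2^371 ≡ 565 · 583 · 71 · 152 · 4 · 2 ≡ 1 (mod 743).
Since 2^d ≡ 1 (mod 743), base 2 does not prove 743 composite.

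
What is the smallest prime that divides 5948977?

5948977 is odd.
Digit sum 49, not divisible by 3.
Ends in 7: not divisible by 5.
7: 5948977 = 7·849853 + 6
11: 5948977 = 11·540816 + 1
13: 5948977 = 13·457613 + 8
17: 5948977 = 17·349939 + 14
19: 5948977 = 19·313104 + 1
23: 5948977 = 23·258651 + 4
29: 5948977 = 29·205137 + 4
31: 5948977 = 31·191902 + 15
37: 5948977 = 37·160783 + 6
41: 5948977 = 41·145097

41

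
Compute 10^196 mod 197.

10^1 ≡ 10 (mod 197)
10^2 ≡ 10^2 = 100 ≡ 100 (mod 197)
10^4 ≡ 100^2 = 10000 ≡ 150 (mod 197)
10^8 ≡ 150^2 = 22500 ≡ 42 (mod 197)
10^16 ≡ 42^2 = 1764 ≡ 188 (mod 197)
10^32 ≡ 188^2 = 35344 ≡ 81 (mod 197)
10^64 ≡ 81^2 = 6561 ≡ 60 (mod 197)
10^128 ≡ 60^2 = 3600 ≡ 54 (mod 197)
196 = 128 + 64 + 4 in binary powers of 2.
So 10^196 ≡ 54 · 60 · 150 ≡ 1 (mod 197).
Since the result is 1, base 10 gives no evidence that 197 is composite.

1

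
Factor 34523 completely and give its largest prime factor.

79

34523 = 19 · 1817
1817 = 23 · 79
79 is prime.
So 34523 = 19 · 23 · 79; the largest prime factor is 79.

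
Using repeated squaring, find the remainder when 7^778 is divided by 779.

292

7^1 ≡ 7 (mod 779)
7^2 ≡ 7^2 = 49 ≡ 49 (mod 779)
7^4 ≡ 49^2 = 2401 ≡ 64 (mod 779)
7^8 ≡ 64^2 = 4096 ≡ 201 (mod 779)
7^16 ≡ 201^2 = 40401 ≡ 672 (mod 779)
7^32 ≡ 672^2 = 451584 ≡ 543 (mod 779)
7^64 ≡ 543^2 = 294849 ≡ 387 (mod 779)
7^128 ≡ 387^2 = 149769 ≡ 201 (mod 779)
7^256 ≡ 201^2 = 40401 ≡ 672 (mod 779)
7^512 ≡ 672^2 = 451584 ≡ 543 (mod 779)
778 = 512 + 256 + 8 + 2 in binary powers of 2.
So 7^778 ≡ 543 · 672 · 201 · 49 ≡ 292 (mod 779).
Since 292 ≠ 1, base 7 is a Fermat witness: 779 is composite.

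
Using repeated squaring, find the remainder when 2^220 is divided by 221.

2^1 ≡ 2 (mod 221)
2^2 ≡ 2^2 = 4 ≡ 4 (mod 221)
2^4 ≡ 4^2 = 16 ≡ 16 (mod 221)
2^8 ≡ 16^2 = 256 ≡ 35 (mod 221)
2^16 ≡ 35^2 = 1225 ≡ 120 (mod 221)
2^32 ≡ 120^2 = 14400 ≡ 35 (mod 221)
2^64 ≡ 35^2 = 1225 ≡ 120 (mod 221)
2^128 ≡ 120^2 = 14400 ≡ 35 (mod 221)
220 = 128 + 64 + 16 + 8 + 4 in binary powers of 2.
So 2^220 ≡ 35 · 120 · 120 · 35 · 16 ≡ 16 (mod 221).
Since 16 ≠ 1, base 2 is a Fermat witness: 221 is composite.

16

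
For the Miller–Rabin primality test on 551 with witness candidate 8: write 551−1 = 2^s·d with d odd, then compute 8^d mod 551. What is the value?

449

551 − 1 = 550 = 2^1 · 275, so d = 275.
8^1 ≡ 8 (mod 551)
8^2 ≡ 8^2 = 64 ≡ 64 (mod 551)
8^4 ≡ 64^2 = 4096 ≡ 239 (mod 551)
8^8 ≡ 239^2 = 57121 ≡ 368 (mod 551)
8^16 ≡ 368^2 = 135424 ≡ 429 (mod 551)
8^32 ≡ 429^2 = 184041 ≡ 7 (mod 551)
8^64 ≡ 7^2 = 49 ≡ 49 (mod 551)
8^128 ≡ 49^2 = 2401 ≡ 197 (mod 551)
8^256 ≡ 197^2 = 38809 ≡ 239 (mod 551)
275 = 256 + 16 + 2 + 1 in binary powers of 2.
So 8^275 ≡ 239 · 429 · 64 · 8 ≡ 449 (mod 551).
Squaring chain: 449; never reaches −1, so base 8 is a Miller–Rabin witness that 551 is composite.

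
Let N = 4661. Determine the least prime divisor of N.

59

4661 is odd.
Digit sum 17, not divisible by 3.
Ends in 1: not divisible by 5.
7: 4661 = 7·665 + 6
11: 4661 = 11·423 + 8
13: 4661 = 13·358 + 7
17: 4661 = 17·274 + 3
19: 4661 = 19·245 + 6
23: 4661 = 23·202 + 15
29: 4661 = 29·160 + 21
31: 4661 = 31·150 + 11
37: 4661 = 37·125 + 36
41: 4661 = 41·113 + 28
43: 4661 = 43·108 + 17
47: 4661 = 47·99 + 8
53: 4661 = 53·87 + 50
59: 4661 = 59·79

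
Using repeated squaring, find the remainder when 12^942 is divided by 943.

430

12^1 ≡ 12 (mod 943)
12^2 ≡ 12^2 = 144 ≡ 144 (mod 943)
12^4 ≡ 144^2 = 20736 ≡ 933 (mod 943)
12^8 ≡ 933^2 = 870489 ≡ 100 (mod 943)
12^16 ≡ 100^2 = 10000 ≡ 570 (mod 943)
12^32 ≡ 570^2 = 324900 ≡ 508 (mod 943)
12^64 ≡ 508^2 = 258064 ≡ 625 (mod 943)
12^128 ≡ 625^2 = 390625 ≡ 223 (mod 943)
12^256 ≡ 223^2 = 49729 ≡ 693 (mod 943)
12^512 ≡ 693^2 = 480249 ≡ 262 (mod 943)
942 = 512 + 256 + 128 + 32 + 8 + 4 + 2 in binary powers of 2.
So 12^942 ≡ 262 · 693 · 223 · 508 · 100 · 933 · 144 ≡ 430 (mod 943).
Since 430 ≠ 1, base 12 is a Fermat witness: 943 is composite.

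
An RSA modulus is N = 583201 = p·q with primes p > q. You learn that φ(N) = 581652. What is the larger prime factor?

φ(n) = (p−1)(q−1) = n − (p+q) + 1, so p + q = 583201 − 581652 + 1 = 1550.
p and q are the roots of t² − 1550t + 583201 = 0.
Discriminant: 1550² − 4·583201 = 2402500 − 2332804 = 69696; √69696 = 264.
q = (1550 − 264)/2 = 643, p = (1550 + 264)/2 = 907.
Check: 643 · 907 = 583201.

907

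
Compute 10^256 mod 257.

1

10^1 ≡ 10 (mod 257)
10^2 ≡ 10^2 = 100 ≡ 100 (mod 257)
10^4 ≡ 100^2 = 10000 ≡ 234 (mod 257)
10^8 ≡ 234^2 = 54756 ≡ 15 (mod 257)
10^16 ≡ 15^2 = 225 ≡ 225 (mod 257)
10^32 ≡ 225^2 = 50625 ≡ 253 (mod 257)
10^64 ≡ 253^2 = 64009 ≡ 16 (mod 257)
10^128 ≡ 16^2 = 256 ≡ 256 (mod 257)
10^256 ≡ 256^2 = 65536 ≡ 1 (mod 257)
256 = 256 in binary powers of 2.
So 10^256 ≡ 1 ≡ 1 (mod 257).
Since the result is 1, base 10 gives no evidence that 257 is composite.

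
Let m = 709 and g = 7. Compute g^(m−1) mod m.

1

7^1 ≡ 7 (mod 709)
7^2 ≡ 7^2 = 49 ≡ 49 (mod 709)
7^4 ≡ 49^2 = 2401 ≡ 274 (mod 709)
7^8 ≡ 274^2 = 75076 ≡ 631 (mod 709)
7^16 ≡ 631^2 = 398161 ≡ 412 (mod 709)
7^32 ≡ 412^2 = 169744 ≡ 293 (mod 709)
7^64 ≡ 293^2 = 85849 ≡ 60 (mod 709)
7^128 ≡ 60^2 = 3600 ≡ 55 (mod 709)
7^256 ≡ 55^2 = 3025 ≡ 189 (mod 709)
7^512 ≡ 189^2 = 35721 ≡ 271 (mod 709)
708 = 512 + 128 + 64 + 4 in binary powers of 2.
So 7^708 ≡ 271 · 55 · 60 · 274 ≡ 1 (mod 709).
Since the result is 1, base 7 gives no evidence that 709 is composite.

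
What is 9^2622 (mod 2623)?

9^1 ≡ 9 (mod 2623)
9^2 ≡ 9^2 = 81 ≡ 81 (mod 2623)
9^4 ≡ 81^2 = 6561 ≡ 1315 (mod 2623)
9^8 ≡ 1315^2 = 1729225 ≡ 668 (mod 2623)
9^16 ≡ 668^2 = 446224 ≡ 314 (mod 2623)
9^32 ≡ 314^2 = 98596 ≡ 1545 (mod 2623)
9^64 ≡ 1545^2 = 2387025 ≡ 95 (mod 2623)
9^128 ≡ 95^2 = 9025 ≡ 1156 (mod 2623)
9^256 ≡ 1156^2 = 1336336 ≡ 1229 (mod 2623)
9^512 ≡ 1229^2 = 1510441 ≡ 2216 (mod 2623)
9^1024 ≡ 2216^2 = 4910656 ≡ 400 (mod 2623)
9^2048 ≡ 400^2 = 160000 ≡ 2620 (mod 2623)
2622 = 2048 + 512 + 32 + 16 + 8 + 4 + 2 in binary powers of 2.
So 9^2622 ≡ 2620 · 2216 · 1545 · 314 · 668 · 1315 · 81 ≡ 752 (mod 2623).
Since 752 ≠ 1, base 9 is a Fermat witness: 2623 is composite.

752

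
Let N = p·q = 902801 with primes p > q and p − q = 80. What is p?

991

Since p = q + 80, we have 902801 = q(q + 80), so q² + 80q − 902801 = 0.
Discriminant: 80² + 4·902801 = 6400 + 3611204 = 3617604; √3617604 = 1902.
q = (−80 + 1902)/2 = 911, and p = q + 80 = 991.
Check: 911 · 991 = 902801.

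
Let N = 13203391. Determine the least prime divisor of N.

13203391 is odd.
Digit sum 22, not divisible by 3.
Ends in 1: not divisible by 5.
7: 13203391 = 7·1886198 + 5
11: 13203391 = 11·1200308 + 3
13: 13203391 = 13·1015645 + 6
17: 13203391 = 17·776670 + 1
19: 13203391 = 19·694915 + 6
23: 13203391 = 23·574060 + 11
29: 13203391 = 29·455289 + 10
31: 13203391 = 31·425915 + 26
37: 13203391 = 37·356848 + 15
41: 13203391 = 41·322033 + 38
43: 13203391 = 43·307055 + 26
47: 13203391 = 47·280923 + 10
53: 13203391 = 53·249120 + 31
59: 13203391 = 59·223786 + 17
61: 13203391 = 61·216449 + 2
67: 13203391 = 67·197065 + 36
71: 13203391 = 71·185963 + 18
73: 13203391 = 73·180868 + 27
79: 13203391 = 79·167131 + 42
83: 13203391 = 83·159077

83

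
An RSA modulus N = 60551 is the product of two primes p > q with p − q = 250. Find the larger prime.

401

Since p = q + 250, we have 60551 = q(q + 250), so q² + 250q − 60551 = 0.
Discriminant: 250² + 4·60551 = 62500 + 242204 = 304704; √304704 = 552.
q = (−250 + 552)/2 = 151, and p = q + 250 = 401.
Check: 151 · 401 = 60551.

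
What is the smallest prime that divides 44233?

7

44233 is odd.
Digit sum 16, not divisible by 3.
Ends in 3: not divisible by 5.
7: 44233 = 7·6319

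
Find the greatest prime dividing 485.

97

485 = 5 · 97
97 is prime.
So 485 = 5 · 97; the largest prime factor is 97.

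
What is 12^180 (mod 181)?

1

12^1 ≡ 12 (mod 181)
12^2 ≡ 12^2 = 144 ≡ 144 (mod 181)
12^4 ≡ 144^2 = 20736 ≡ 102 (mod 181)
12^8 ≡ 102^2 = 10404 ≡ 87 (mod 181)
12^16 ≡ 87^2 = 7569 ≡ 148 (mod 181)
12^32 ≡ 148^2 = 21904 ≡ 3 (mod 181)
12^64 ≡ 3^2 = 9 ≡ 9 (mod 181)
12^128 ≡ 9^2 = 81 ≡ 81 (mod 181)
180 = 128 + 32 + 16 + 4 in binary powers of 2.
So 12^180 ≡ 81 · 3 · 148 · 102 ≡ 1 (mod 181).
Since the result is 1, base 12 gives no evidence that 181 is composite.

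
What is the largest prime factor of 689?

689 = 13 · 53
53 is prime.
So 689 = 13 · 53; the largest prime factor is 53.

53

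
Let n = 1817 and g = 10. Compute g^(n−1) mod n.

10^1 ≡ 10 (mod 1817)
10^2 ≡ 10^2 = 100 ≡ 100 (mod 1817)
10^4 ≡ 100^2 = 10000 ≡ 915 (mod 1817)
10^8 ≡ 915^2 = 837225 ≡ 1405 (mod 1817)
10^16 ≡ 1405^2 = 1974025 ≡ 763 (mod 1817)
10^32 ≡ 763^2 = 582169 ≡ 729 (mod 1817)
10^64 ≡ 729^2 = 531441 ≡ 877 (mod 1817)
10^128 ≡ 877^2 = 769129 ≡ 538 (mod 1817)
10^256 ≡ 538^2 = 289444 ≡ 541 (mod 1817)
10^512 ≡ 541^2 = 292681 ≡ 144 (mod 1817)
10^1024 ≡ 144^2 = 20736 ≡ 749 (mod 1817)
1816 = 1024 + 512 + 256 + 16 + 8 in binary powers of 2.
So 10^1816 ≡ 749 · 144 · 541 · 763 · 1405 ≡ 1094 (mod 1817).
Since 1094 ≠ 1, base 10 is a Fermat witness: 1817 is composite.

1094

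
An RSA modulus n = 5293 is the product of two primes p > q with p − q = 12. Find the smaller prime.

Since p = q + 12, we have 5293 = q(q + 12), so q² + 12q − 5293 = 0.
Discriminant: 12² + 4·5293 = 144 + 21172 = 21316; √21316 = 146.
q = (−12 + 146)/2 = 67, and p = q + 12 = 79.
Check: 67 · 79 = 5293.

67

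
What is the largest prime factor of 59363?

59363 = 23 · 2581
2581 = 29 · 89
89 is prime.
So 59363 = 23 · 29 · 89; the largest prime factor is 89.

89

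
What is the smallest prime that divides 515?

5

515 is odd.
Digit sum 11, not divisible by 3.
Ends in 5: divisible by 5.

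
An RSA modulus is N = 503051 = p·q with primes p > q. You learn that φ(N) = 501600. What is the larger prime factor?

φ(n) = (p−1)(q−1) = n − (p+q) + 1, so p + q = 503051 − 501600 + 1 = 1452.
p and q are the roots of t² − 1452t + 503051 = 0.
Discriminant: 1452² − 4·503051 = 2108304 − 2012204 = 96100; √96100 = 310.
q = (1452 − 310)/2 = 571, p = (1452 + 310)/2 = 881.
Check: 571 · 881 = 503051.

881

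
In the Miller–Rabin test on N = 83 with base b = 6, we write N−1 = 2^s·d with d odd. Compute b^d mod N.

82

83 − 1 = 82 = 2^1 · 41, so d = 41.
6^1 ≡ 6 (mod 83)
6^2 ≡ 6^2 = 36 ≡ 36 (mod 83)
6^4 ≡ 36^2 = 1296 ≡ 51 (mod 83)
6^8 ≡ 51^2 = 2601 ≡ 28 (mod 83)
6^16 ≡ 28^2 = 784 ≡ 37 (mod 83)
6^32 ≡ 37^2 = 1369 ≡ 41 (mod 83)
41 = 32 + 8 + 1 in binary powers of 2.
So 6^41 ≡ 41 · 28 · 6 ≡ 82 (mod 83).
Since 6^d ≡ 82 (mod 83), base 6 does not prove 83 composite.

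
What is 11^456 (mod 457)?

1

11^1 ≡ 11 (mod 457)
11^2 ≡ 11^2 = 121 ≡ 121 (mod 457)
11^4 ≡ 121^2 = 14641 ≡ 17 (mod 457)
11^8 ≡ 17^2 = 289 ≡ 289 (mod 457)
11^16 ≡ 289^2 = 83521 ≡ 347 (mod 457)
11^32 ≡ 347^2 = 120409 ≡ 218 (mod 457)
11^64 ≡ 218^2 = 47524 ≡ 453 (mod 457)
11^128 ≡ 453^2 = 205209 ≡ 16 (mod 457)
11^256 ≡ 16^2 = 256 ≡ 256 (mod 457)
456 = 256 + 128 + 64 + 8 in binary powers of 2.
So 11^456 ≡ 256 · 16 · 453 · 289 ≡ 1 (mod 457).
Since the result is 1, base 11 gives no evidence that 457 is composite.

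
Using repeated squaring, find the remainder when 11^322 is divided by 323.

11^1 ≡ 11 (mod 323)
11^2 ≡ 11^2 = 121 ≡ 121 (mod 323)
11^4 ≡ 121^2 = 14641 ≡ 106 (mod 323)
11^8 ≡ 106^2 = 11236 ≡ 254 (mod 323)
11^16 ≡ 254^2 = 64516 ≡ 239 (mod 323)
11^32 ≡ 239^2 = 57121 ≡ 273 (mod 323)
11^64 ≡ 273^2 = 74529 ≡ 239 (mod 323)
11^128 ≡ 239^2 = 57121 ≡ 273 (mod 323)
11^256 ≡ 273^2 = 74529 ≡ 239 (mod 323)
322 = 256 + 64 + 2 in binary powers of 2.
So 11^322 ≡ 239 · 239 · 121 ≡ 87 (mod 323).
Since 87 ≠ 1, base 11 is a Fermat witness: 323 is composite.

87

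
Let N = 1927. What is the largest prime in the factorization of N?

47

1927 = 41 · 47
47 is prime.
So 1927 = 41 · 47; the largest prime factor is 47.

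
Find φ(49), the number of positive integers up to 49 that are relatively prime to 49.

42

Factor: 49 = 7^2.
φ(49) = 7^1·(7−1) = 42.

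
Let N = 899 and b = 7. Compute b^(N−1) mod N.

7^1 ≡ 7 (mod 899)
7^2 ≡ 7^2 = 49 ≡ 49 (mod 899)
7^4 ≡ 49^2 = 2401 ≡ 603 (mod 899)
7^8 ≡ 603^2 = 363609 ≡ 413 (mod 899)
7^16 ≡ 413^2 = 170569 ≡ 658 (mod 899)
7^32 ≡ 658^2 = 432964 ≡ 545 (mod 899)
7^64 ≡ 545^2 = 297025 ≡ 355 (mod 899)
7^128 ≡ 355^2 = 126025 ≡ 165 (mod 899)
7^256 ≡ 165^2 = 27225 ≡ 255 (mod 899)
7^512 ≡ 255^2 = 65025 ≡ 297 (mod 899)
898 = 512 + 256 + 128 + 2 in binary powers of 2.
So 7^898 ≡ 297 · 255 · 165 · 49 ≡ 484 (mod 899).
Since 484 ≠ 1, base 7 is a Fermat witness: 899 is composite.

484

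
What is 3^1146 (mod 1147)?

47

3^1 ≡ 3 (mod 1147)
3^2 ≡ 3^2 = 9 ≡ 9 (mod 1147)
3^4 ≡ 9^2 = 81 ≡ 81 (mod 1147)
3^8 ≡ 81^2 = 6561 ≡ 826 (mod 1147)
3^16 ≡ 826^2 = 682276 ≡ 958 (mod 1147)
3^32 ≡ 958^2 = 917764 ≡ 164 (mod 1147)
3^64 ≡ 164^2 = 26896 ≡ 515 (mod 1147)
3^128 ≡ 515^2 = 265225 ≡ 268 (mod 1147)
3^256 ≡ 268^2 = 71824 ≡ 710 (mod 1147)
3^512 ≡ 710^2 = 504100 ≡ 567 (mod 1147)
3^1024 ≡ 567^2 = 321489 ≡ 329 (mod 1147)
1146 = 1024 + 64 + 32 + 16 + 8 + 2 in binary powers of 2.
So 3^1146 ≡ 329 · 515 · 164 · 958 · 826 · 9 ≡ 47 (mod 1147).
Since 47 ≠ 1, base 3 is a Fermat witness: 1147 is composite.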